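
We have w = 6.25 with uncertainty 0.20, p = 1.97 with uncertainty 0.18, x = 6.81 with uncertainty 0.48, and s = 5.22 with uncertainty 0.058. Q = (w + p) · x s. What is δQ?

Let u = w + p = 8.22. δu = √(δw² + δp²) = √(0.0400 + 0.0324) = 0.269, so δu/u = 0.0327.
Q is then a monomial in u, x, s:
δQ/Q = √((δu/u)² + (1·δx/x)² + (1·δs/s)²) = √(0.00107 + 0.00497 + 0.000123) = 0.0785
Q = 292, so δQ = 0.0785 × 292 = 22.9.

22.9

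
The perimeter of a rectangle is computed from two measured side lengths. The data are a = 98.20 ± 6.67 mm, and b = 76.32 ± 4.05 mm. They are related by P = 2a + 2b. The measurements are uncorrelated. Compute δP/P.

0.0447

For a sum/difference, combine absolute errors in quadrature:
  (2·δa)² = 178;  (2·δb)² = 65.6
δP = √(244) = 15.6 mm
P = 349.0 mm, so δP/P = 15.6/349.0 = 0.0447.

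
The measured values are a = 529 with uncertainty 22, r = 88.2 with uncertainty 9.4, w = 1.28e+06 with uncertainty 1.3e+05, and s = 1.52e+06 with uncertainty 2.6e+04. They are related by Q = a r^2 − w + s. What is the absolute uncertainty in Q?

Let p = a·r^2 = 4.12e+06. δp/p = √((1·δa/a)² + (2·δr/r)²) = √(0.00173 + 0.0454) = 0.217, so δp = 8.94e+05.
Q = p − w + s: δQ = √(δp² + δw² + δs²) = √(7.99e+11 + 1.69e+10 + 6.76e+08) = 9.03e+05

9.03e+05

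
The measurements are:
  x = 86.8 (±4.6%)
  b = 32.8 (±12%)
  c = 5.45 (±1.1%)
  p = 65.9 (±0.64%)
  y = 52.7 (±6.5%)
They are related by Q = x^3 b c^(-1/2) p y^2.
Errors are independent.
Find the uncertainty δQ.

3.78e+11

Each factor contributes (exponent × relative error)² to (δQ/Q)²:
  (3·δx/x)² = (3×0.0460)² = 0.0190;  (1·δb/b)² = (1×0.120)² = 0.0144;  (−½·δc/c)² = (-0.5×0.0110)² = 3.03e-05;  (1·δp/p)² = (1×0.00640)² = 4.1e-05;  (2·δy/y)² = (2×0.0650)² = 0.0169
δQ/Q = √(0.0504) = 0.225
Q = 1.68e+12, so δQ = 0.225 × 1.68e+12 = 3.78e+11.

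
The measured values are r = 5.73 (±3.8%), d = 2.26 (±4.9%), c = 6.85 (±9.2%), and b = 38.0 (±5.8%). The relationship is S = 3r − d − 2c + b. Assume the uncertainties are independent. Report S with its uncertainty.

39.2 ± 2.62

Sums and differences: (δS)² = Σ (cᵢ δxᵢ)².
  (3·δr)² = 0.427;  (δd)² = 0.0123;  (2·δc)² = 1.59;  (δb)² = 4.86
δS = √(6.89) = 2.62
S = 39.2.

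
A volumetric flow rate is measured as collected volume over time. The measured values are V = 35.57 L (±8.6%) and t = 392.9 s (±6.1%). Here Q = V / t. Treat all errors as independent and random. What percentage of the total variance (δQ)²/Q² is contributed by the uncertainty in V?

(δQ/Q)² = (1·δV/V)² + (-1·δt/t)²
  V term: (1×0.0860)² = 0.00740
  t term: (-1×0.0610)² = 0.00372
Total = 0.0111. Share from V = 0.00740/0.0111 = 0.665.

66.5%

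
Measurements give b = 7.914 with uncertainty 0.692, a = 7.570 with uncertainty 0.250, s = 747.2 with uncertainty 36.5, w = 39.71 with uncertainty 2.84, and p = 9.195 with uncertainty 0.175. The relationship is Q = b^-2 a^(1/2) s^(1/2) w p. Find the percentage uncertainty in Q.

Each factor contributes (exponent × relative error)² to (δQ/Q)²:
  (-2·δb/b)² = (-2×0.0874)² = 0.0306;  (½·δa/a)² = (0.5×0.0330)² = 0.000273;  (½·δs/s)² = (0.5×0.0488)² = 0.000597;  (1·δw/w)² = (1×0.0715)² = 0.00511;  (1·δp/p)² = (1×0.0190)² = 0.000362
δQ/Q = √(0.0369) = 0.192

19.2%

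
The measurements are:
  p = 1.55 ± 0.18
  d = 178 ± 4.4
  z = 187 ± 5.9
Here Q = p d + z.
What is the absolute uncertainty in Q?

33.3

Let w = p·d = 276. δw/w = √((1·δp/p)² + (1·δd/d)²) = √(0.0135 + 0.000611) = 0.119, so δw = 32.8.
Q = w + z: δQ = √(δw² + δz²) = √(1070 + 34.8) = 33.3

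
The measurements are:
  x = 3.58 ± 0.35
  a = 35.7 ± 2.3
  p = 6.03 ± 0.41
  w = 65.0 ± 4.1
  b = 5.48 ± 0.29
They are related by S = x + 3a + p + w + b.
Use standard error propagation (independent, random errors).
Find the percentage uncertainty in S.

4.30%

Absolute uncertainties add in quadrature for a linear combination:
  (δx)² = 0.122;  (3·δa)² = 47.6;  (δp)² = 0.168;  (δw)² = 16.8;  (δb)² = 0.0841
δS = √(64.8) = 8.05
S = 187, so δS/S = 8.05/187 = 0.0430.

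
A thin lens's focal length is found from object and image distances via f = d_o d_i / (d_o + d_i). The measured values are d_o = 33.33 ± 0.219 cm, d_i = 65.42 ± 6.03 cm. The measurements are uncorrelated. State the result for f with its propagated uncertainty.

22.08 ± 0.694 cm

∂f/∂d_o = (d_i/(d_o+d_i))² = 0.439;  ∂f/∂d_i = (d_o/(d_o+d_i))² = 0.114
δf = √((∂f/∂d_o · δd_o)² + (∂f/∂d_i · δd_i)²) = √(0.00924 + 0.472) = 0.694 cm
f = 22.08 cm.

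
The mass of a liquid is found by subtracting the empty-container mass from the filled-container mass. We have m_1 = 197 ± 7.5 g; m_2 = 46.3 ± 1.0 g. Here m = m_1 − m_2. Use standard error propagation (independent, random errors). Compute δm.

7.57 g

For a sum/difference, combine absolute errors in quadrature:
  (δm_1)² = 56.2;  (δm_2)² = 1.00
δm = √(57.2) = 7.57 g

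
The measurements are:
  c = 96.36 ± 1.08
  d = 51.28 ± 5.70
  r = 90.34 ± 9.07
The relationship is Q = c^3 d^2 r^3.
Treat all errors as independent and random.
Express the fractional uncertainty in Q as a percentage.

For a monomial Q ∝ c^3, d^2, r^3, fractional errors add in quadrature:
  (3·δc/c)² = (3×0.0112)² = 0.00113;  (2·δd/d)² = (2×0.111)² = 0.0494;  (3·δr/r)² = (3×0.100)² = 0.0907
δQ/Q = √(0.141) = 0.376

37.6%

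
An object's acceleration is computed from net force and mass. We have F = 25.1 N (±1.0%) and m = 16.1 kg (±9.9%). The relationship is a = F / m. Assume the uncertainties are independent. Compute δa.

0.155 m/s^2

a is a product of powers, so relative uncertainties combine in quadrature:
  (1·δF/F)² = (1×0.0100)² = 0.000100;  (-1·δm/m)² = (-1×0.0990)² = 0.00980
δa/a = √(0.00990) = 0.0995
a = 1.56 m/s^2, so δa = 0.0995 × 1.56 = 0.155 m/s^2.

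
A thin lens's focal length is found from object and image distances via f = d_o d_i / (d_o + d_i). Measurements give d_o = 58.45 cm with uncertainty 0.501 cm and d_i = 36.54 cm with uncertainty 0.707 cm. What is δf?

∂f/∂d_o = (d_i/(d_o+d_i))² = 0.148;  ∂f/∂d_i = (d_o/(d_o+d_i))² = 0.379
δf = √((∂f/∂d_o · δd_o)² + (∂f/∂d_i · δd_i)²) = √(0.00550 + 0.0717) = 0.278 cm

0.278 cm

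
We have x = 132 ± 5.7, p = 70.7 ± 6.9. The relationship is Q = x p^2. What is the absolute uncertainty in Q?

1.32e+05

Relative error in a monomial: (δQ/Q)² = Σ (nᵢ · δxᵢ/xᵢ)².
  (1·δx/x)² = (1×0.0432)² = 0.00186;  (2·δp/p)² = (2×0.0976)² = 0.0381
δQ/Q = √(0.0400) = 0.200
Q = 6.6e+05, so δQ = 0.200 × 6.6e+05 = 1.32e+05.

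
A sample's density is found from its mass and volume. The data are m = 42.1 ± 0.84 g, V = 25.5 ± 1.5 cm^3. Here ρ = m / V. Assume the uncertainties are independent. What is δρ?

Relative error in a monomial: (δρ/ρ)² = Σ (nᵢ · δxᵢ/xᵢ)².
  (1·δm/m)² = (1×0.0200)² = 0.000398;  (-1·δV/V)² = (-1×0.0588)² = 0.00346
δρ/ρ = √(0.00386) = 0.0621
ρ = 1.65 g/cm^3, so δρ = 0.0621 × 1.65 = 0.103 g/cm^3.

0.103 g/cm^3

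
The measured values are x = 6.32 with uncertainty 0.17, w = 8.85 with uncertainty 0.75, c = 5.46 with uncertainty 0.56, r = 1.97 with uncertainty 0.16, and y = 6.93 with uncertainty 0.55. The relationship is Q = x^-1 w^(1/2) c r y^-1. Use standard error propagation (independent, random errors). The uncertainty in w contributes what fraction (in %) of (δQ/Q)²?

6.92%

(δQ/Q)² = (-1·δx/x)² + (½·δw/w)² + (1·δc/c)² + (1·δr/r)² + (-1·δy/y)²
  x term: (-1×0.0269)² = 0.000724
  w term: (0.5×0.0847)² = 0.00180
  c term: (1×0.103)² = 0.0105
  r term: (1×0.0812)² = 0.00660
  y term: (-1×0.0794)² = 0.00630
Total = 0.0259. Share from w = 0.00180/0.0259 = 0.0692.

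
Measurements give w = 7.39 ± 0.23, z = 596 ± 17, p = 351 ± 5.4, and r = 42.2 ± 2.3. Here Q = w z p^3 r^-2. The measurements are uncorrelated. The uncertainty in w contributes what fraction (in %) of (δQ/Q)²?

(δQ/Q)² = (1·δw/w)² + (1·δz/z)² + (3·δp/p)² + (-2·δr/r)²
  w term: (1×0.0311)² = 0.000969
  z term: (1×0.0285)² = 0.000814
  p term: (3×0.0154)² = 0.00213
  r term: (-2×0.0545)² = 0.0119
Total = 0.0158. Share from w = 0.000969/0.0158 = 0.0613.

6.13%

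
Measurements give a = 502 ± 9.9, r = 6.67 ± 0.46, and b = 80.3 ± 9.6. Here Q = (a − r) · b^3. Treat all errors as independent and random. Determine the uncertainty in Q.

9.21e+07

Let u = a − r = 495. δu = √(δa² + δr²) = √(98.0 + 0.212) = 9.91, so δu/u = 0.0200.
Q is then a monomial in u, b:
δQ/Q = √((δu/u)² + (3·δb/b)²) = √(0.000400 + 0.129) = 0.359
Q = 2.56e+08, so δQ = 0.359 × 2.56e+08 = 9.21e+07.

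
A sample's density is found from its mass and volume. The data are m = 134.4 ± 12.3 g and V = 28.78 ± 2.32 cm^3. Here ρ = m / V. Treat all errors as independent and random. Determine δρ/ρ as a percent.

Relative error in a monomial: (δρ/ρ)² = Σ (nᵢ · δxᵢ/xᵢ)².
  (1·δm/m)² = (1×0.0915)² = 0.00838;  (-1·δV/V)² = (-1×0.0806)² = 0.00650
δρ/ρ = √(0.0149) = 0.122

12.2%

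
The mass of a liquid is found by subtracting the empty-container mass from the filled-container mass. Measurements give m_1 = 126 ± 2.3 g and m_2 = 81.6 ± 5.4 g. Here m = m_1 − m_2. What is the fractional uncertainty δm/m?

For a sum/difference, combine absolute errors in quadrature:
  (δm_1)² = 5.29;  (δm_2)² = 29.2
δm = √(34.5) = 5.87 g
m = 44.4 g, so δm/m = 5.87/44.4 = 0.132.

0.132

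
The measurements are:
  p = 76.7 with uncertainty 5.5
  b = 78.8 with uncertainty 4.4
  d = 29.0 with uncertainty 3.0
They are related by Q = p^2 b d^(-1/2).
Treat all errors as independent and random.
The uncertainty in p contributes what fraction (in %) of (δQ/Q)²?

78.0%

(δQ/Q)² = (2·δp/p)² + (1·δb/b)² + (−½·δd/d)²
  p term: (2×0.0717)² = 0.0206
  b term: (1×0.0558)² = 0.00312
  d term: (-0.5×0.103)² = 0.00268
Total = 0.0264. Share from p = 0.0206/0.0264 = 0.780.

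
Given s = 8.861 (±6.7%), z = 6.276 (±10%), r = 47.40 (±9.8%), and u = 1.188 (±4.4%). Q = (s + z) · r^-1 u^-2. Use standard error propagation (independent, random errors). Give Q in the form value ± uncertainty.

Let w = s + z = 15.14. δw = √(δs² + δz²) = √(0.352 + 0.394) = 0.864, so δw/w = 0.0571.
Q is then a monomial in w, r, u:
δQ/Q = √((δw/w)² + (-1·δr/r)² + (-2·δu/u)²) = √(0.00326 + 0.00960 + 0.00774) = 0.144
Q = 0.2263, so δQ = 0.144 × 0.2263 = 0.0325.

0.2263 ± 0.0325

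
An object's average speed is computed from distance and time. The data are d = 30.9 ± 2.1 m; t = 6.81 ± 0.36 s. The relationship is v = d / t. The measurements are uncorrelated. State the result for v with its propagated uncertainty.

4.54 ± 0.391 m/s

Products/powers → add relative errors in quadrature, weighted by exponent:
  (1·δd/d)² = (1×0.0680)² = 0.00462;  (-1·δt/t)² = (-1×0.0529)² = 0.00279
δv/v = √(0.00741) = 0.0861
v = 4.54 m/s, so δv = 0.0861 × 4.54 = 0.391 m/s.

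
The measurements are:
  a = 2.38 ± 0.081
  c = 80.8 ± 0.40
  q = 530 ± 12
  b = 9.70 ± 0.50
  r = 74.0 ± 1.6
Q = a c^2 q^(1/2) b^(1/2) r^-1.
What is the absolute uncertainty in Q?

For a monomial Q ∝ a, c^2, q^(1/2), b^(1/2), r^-1, fractional errors add in quadrature:
  (1·δa/a)² = (1×0.0340)² = 0.00116;  (2·δc/c)² = (2×0.00495)² = 9.8e-05;  (½·δq/q)² = (0.5×0.0226)² = 0.000128;  (½·δb/b)² = (0.5×0.0515)² = 0.000664;  (-1·δr/r)² = (-1×0.0216)² = 0.000467
δQ/Q = √(0.00252) = 0.0502
Q = 15100, so δQ = 0.0502 × 15100 = 755.

755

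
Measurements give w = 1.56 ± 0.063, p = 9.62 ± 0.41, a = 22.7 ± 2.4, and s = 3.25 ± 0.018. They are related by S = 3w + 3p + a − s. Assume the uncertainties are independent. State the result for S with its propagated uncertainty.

53.0 ± 2.70

For a sum/difference, combine absolute errors in quadrature:
  (3·δw)² = 0.0357;  (3·δp)² = 1.51;  (δa)² = 5.76;  (δs)² = 0.000324
δS = √(7.31) = 2.70
S = 53.0.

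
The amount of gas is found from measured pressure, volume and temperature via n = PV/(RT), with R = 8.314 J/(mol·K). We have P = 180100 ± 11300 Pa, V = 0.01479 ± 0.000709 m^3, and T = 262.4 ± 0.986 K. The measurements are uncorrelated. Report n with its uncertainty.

Each factor contributes (exponent × relative error)² to (δn/n)²:
  (1·δP/P)² = (1×0.0627)² = 0.00394;  (1·δV/V)² = (1×0.0479)² = 0.00230;  (-1·δT/T)² = (-1×0.00376)² = 1.41e-05
δn/n = √(0.00625) = 0.0790
n = 1.221 mol, so δn = 0.0790 × 1.221 = 0.0965 mol.

1.221 ± 0.0965 mol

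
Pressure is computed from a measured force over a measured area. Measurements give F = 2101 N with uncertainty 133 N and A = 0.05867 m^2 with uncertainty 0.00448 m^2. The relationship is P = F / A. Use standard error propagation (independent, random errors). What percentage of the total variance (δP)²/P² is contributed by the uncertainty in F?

40.7%

(δP/P)² = (1·δF/F)² + (-1·δA/A)²
  F term: (1×0.0633)² = 0.00401
  A term: (-1×0.0764)² = 0.00583
Total = 0.00984. Share from F = 0.00401/0.00984 = 0.407.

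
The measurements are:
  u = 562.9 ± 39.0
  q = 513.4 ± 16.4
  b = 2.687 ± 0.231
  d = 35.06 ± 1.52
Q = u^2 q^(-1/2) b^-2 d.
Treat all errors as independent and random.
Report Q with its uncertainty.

67910 ± 15300

Products/powers → add relative errors in quadrature, weighted by exponent:
  (2·δu/u)² = (2×0.0693)² = 0.0192;  (−½·δq/q)² = (-0.5×0.0319)² = 0.000255;  (-2·δb/b)² = (-2×0.0860)² = 0.0296;  (1·δd/d)² = (1×0.0434)² = 0.00188
δQ/Q = √(0.0509) = 0.226
Q = 67910, so δQ = 0.226 × 67910 = 15300.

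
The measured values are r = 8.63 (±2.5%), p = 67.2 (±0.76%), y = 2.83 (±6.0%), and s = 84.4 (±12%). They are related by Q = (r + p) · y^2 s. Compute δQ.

Let u = r + p = 75.8. δu = √(δr² + δp²) = √(0.0465 + 0.261) = 0.554, so δu/u = 0.00731.
Q is then a monomial in u, y, s:
δQ/Q = √((δu/u)² + (2·δy/y)² + (1·δs/s)²) = √(5.35e-05 + 0.0144 + 0.0144) = 0.170
Q = 51300, so δQ = 0.170 × 51300 = 8710.

8710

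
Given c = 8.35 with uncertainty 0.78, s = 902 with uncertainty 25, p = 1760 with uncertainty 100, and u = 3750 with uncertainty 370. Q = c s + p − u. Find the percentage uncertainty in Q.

Let w = c·s = 7530. δw/w = √((1·δc/c)² + (1·δs/s)²) = √(0.00873 + 0.000768) = 0.0974, so δw = 734.
Q = w + p − u: δQ = √(δw² + δp² + δu²) = √(5.39e+05 + 10000 + 1.37e+05) = 828
Q = 5540, so δQ/Q = 828/5540 = 0.149.

14.9%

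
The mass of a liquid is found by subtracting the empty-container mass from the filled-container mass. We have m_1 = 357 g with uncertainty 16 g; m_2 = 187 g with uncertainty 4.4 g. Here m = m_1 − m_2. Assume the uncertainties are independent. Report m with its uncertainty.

For a sum/difference, combine absolute errors in quadrature:
  (δm_1)² = 256;  (δm_2)² = 19.4
δm = √(275) = 16.6 g
m = 170 g.

170 ± 16.6 g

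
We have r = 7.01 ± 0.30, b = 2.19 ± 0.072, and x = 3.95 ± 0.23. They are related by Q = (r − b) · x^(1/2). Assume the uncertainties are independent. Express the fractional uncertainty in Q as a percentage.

Let u = r − b = 4.82. δu = √(δr² + δb²) = √(0.0900 + 0.00518) = 0.309, so δu/u = 0.0640.
Q is then a monomial in u, x:
δQ/Q = √((δu/u)² + (½·δx/x)²) = √(0.00410 + 0.000848) = 0.0703

7.03%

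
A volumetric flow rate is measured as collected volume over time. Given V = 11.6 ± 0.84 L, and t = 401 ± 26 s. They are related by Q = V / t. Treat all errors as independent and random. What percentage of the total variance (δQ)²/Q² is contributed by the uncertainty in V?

55.5%

(δQ/Q)² = (1·δV/V)² + (-1·δt/t)²
  V term: (1×0.0724)² = 0.00524
  t term: (-1×0.0648)² = 0.00420
Total = 0.00945. Share from V = 0.00524/0.00945 = 0.555.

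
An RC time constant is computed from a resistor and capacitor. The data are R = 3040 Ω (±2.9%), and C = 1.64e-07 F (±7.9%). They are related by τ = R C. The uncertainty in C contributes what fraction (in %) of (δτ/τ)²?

(δτ/τ)² = (1·δR/R)² + (1·δC/C)²
  R term: (1×0.0290)² = 0.000841
  C term: (1×0.0790)² = 0.00624
Total = 0.00708. Share from C = 0.00624/0.00708 = 0.881.

88.1%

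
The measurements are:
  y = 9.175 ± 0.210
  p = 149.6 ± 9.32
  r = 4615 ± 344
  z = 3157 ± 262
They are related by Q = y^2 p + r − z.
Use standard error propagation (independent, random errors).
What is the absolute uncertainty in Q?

1070

Let w = y^2·p = 12590. δw/w = √((2·δy/y)² + (1·δp/p)²) = √(0.00210 + 0.00388) = 0.0773, so δw = 974.
Q = w + r − z: δQ = √(δw² + δr² + δz²) = √(9.48e+05 + 1.18e+05 + 68600) = 1070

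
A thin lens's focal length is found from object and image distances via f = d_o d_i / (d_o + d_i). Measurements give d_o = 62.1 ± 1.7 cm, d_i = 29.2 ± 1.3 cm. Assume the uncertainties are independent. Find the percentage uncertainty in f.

3.15%

∂f/∂d_o = (d_i/(d_o+d_i))² = 0.102;  ∂f/∂d_i = (d_o/(d_o+d_i))² = 0.463
δf = √((∂f/∂d_o · δd_o)² + (∂f/∂d_i · δd_i)²) = √(0.0302 + 0.362) = 0.626 cm
f = 19.9 cm, so δf/f = 0.626/19.9 = 0.0315.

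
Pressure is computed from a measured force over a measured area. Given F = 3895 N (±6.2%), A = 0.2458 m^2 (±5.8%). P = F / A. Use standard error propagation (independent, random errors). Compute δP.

1350 Pa

Relative error in a monomial: (δP/P)² = Σ (nᵢ · δxᵢ/xᵢ)².
  (1·δF/F)² = (1×0.0620)² = 0.00384;  (-1·δA/A)² = (-1×0.0580)² = 0.00336
δP/P = √(0.00721) = 0.0849
P = 15850 Pa, so δP = 0.0849 × 15850 = 1350 Pa.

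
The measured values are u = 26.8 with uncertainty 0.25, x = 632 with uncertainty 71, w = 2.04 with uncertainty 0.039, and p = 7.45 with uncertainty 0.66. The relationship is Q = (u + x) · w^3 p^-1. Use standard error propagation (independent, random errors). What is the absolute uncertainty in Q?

113

Let h = u + x = 659. δh = √(δu² + δx²) = √(0.0625 + 5040) = 71.0, so δh/h = 0.108.
Q is then a monomial in h, w, p:
δQ/Q = √((δh/h)² + (3·δw/w)² + (-1·δp/p)²) = √(0.0116 + 0.00329 + 0.00785) = 0.151
Q = 751, so δQ = 0.151 × 751 = 113.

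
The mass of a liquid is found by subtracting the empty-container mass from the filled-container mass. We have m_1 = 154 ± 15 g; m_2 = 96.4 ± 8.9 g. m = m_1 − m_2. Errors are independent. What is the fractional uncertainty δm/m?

0.303

Sums and differences: (δm)² = Σ (cᵢ δxᵢ)².
  (δm_1)² = 225;  (δm_2)² = 79.2
δm = √(304) = 17.4 g
m = 57.6 g, so δm/m = 17.4/57.6 = 0.303.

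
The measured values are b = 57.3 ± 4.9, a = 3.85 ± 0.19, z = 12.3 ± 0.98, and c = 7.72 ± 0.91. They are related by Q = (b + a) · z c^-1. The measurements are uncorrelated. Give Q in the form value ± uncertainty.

97.4 ± 15.9

Let u = b + a = 61.1. δu = √(δb² + δa²) = √(24.0 + 0.0361) = 4.90, so δu/u = 0.0802.
Q is then a monomial in u, z, c:
δQ/Q = √((δu/u)² + (1·δz/z)² + (-1·δc/c)²) = √(0.00643 + 0.00635 + 0.0139) = 0.163
Q = 97.4, so δQ = 0.163 × 97.4 = 15.9.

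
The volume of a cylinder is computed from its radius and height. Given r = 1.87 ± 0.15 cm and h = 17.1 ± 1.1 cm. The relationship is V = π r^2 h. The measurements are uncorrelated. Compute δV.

Each factor contributes (exponent × relative error)² to (δV/V)²:
  (2·δr/r)² = (2×0.0802)² = 0.0257;  (1·δh/h)² = (1×0.0643)² = 0.00414
δV/V = √(0.0299) = 0.173
V = 188 cm^3, so δV = 0.173 × 188 = 32.5 cm^3.

32.5 cm^3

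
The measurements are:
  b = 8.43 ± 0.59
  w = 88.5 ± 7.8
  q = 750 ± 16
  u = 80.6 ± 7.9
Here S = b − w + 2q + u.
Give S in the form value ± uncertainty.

1500 ± 33.9

Sums and differences: (δS)² = Σ (cᵢ δxᵢ)².
  (δb)² = 0.348;  (δw)² = 60.8;  (2·δq)² = 1020;  (δu)² = 62.4
δS = √(1150) = 33.9
S = 1500.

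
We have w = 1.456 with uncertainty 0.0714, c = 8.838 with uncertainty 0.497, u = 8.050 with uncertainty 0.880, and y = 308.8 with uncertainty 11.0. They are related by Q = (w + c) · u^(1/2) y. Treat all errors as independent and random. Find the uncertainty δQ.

735

Let h = w + c = 10.29. δh = √(δw² + δc²) = √(0.00510 + 0.247) = 0.502, so δh/h = 0.0488.
Q is then a monomial in h, u, y:
δQ/Q = √((δh/h)² + (½·δu/u)² + (1·δy/y)²) = √(0.00238 + 0.00299 + 0.00127) = 0.0815
Q = 9019, so δQ = 0.0815 × 9019 = 735.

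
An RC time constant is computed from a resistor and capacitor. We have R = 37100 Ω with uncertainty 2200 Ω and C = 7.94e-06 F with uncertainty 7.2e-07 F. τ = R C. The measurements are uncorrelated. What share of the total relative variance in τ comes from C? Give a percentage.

70.0%

(δτ/τ)² = (1·δR/R)² + (1·δC/C)²
  R term: (1×0.0593)² = 0.00352
  C term: (1×0.0907)² = 0.00822
Total = 0.0117. Share from C = 0.00822/0.0117 = 0.700.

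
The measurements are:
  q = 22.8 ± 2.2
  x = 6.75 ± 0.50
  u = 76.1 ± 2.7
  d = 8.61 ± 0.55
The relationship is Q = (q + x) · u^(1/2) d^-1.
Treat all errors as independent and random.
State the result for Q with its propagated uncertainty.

29.9 ± 3.03

Let w = q + x = 29.6. δw = √(δq² + δx²) = √(4.84 + 0.250) = 2.26, so δw/w = 0.0763.
Q is then a monomial in w, u, d:
δQ/Q = √((δw/w)² + (½·δu/u)² + (-1·δd/d)²) = √(0.00583 + 0.000315 + 0.00408) = 0.101
Q = 29.9, so δQ = 0.101 × 29.9 = 3.03.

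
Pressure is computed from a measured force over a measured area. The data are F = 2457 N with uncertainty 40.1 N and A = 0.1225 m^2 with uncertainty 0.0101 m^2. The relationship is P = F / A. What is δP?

Each factor contributes (exponent × relative error)² to (δP/P)²:
  (1·δF/F)² = (1×0.0163)² = 0.000266;  (-1·δA/A)² = (-1×0.0824)² = 0.00680
δP/P = √(0.00706) = 0.0840
P = 20060 Pa, so δP = 0.0840 × 20060 = 1690 Pa.

1690 Pa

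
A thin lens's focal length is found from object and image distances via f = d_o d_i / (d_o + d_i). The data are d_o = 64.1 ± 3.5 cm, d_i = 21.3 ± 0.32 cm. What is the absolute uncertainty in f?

∂f/∂d_o = (d_i/(d_o+d_i))² = 0.0622;  ∂f/∂d_i = (d_o/(d_o+d_i))² = 0.563
δf = √((∂f/∂d_o · δd_o)² + (∂f/∂d_i · δd_i)²) = √(0.0474 + 0.0325) = 0.283 cm

0.283 cm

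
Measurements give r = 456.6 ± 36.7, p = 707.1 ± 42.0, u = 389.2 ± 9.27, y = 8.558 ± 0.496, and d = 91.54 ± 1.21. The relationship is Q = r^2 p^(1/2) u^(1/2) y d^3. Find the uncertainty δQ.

1.28e+14

Q is a product of powers, so relative uncertainties combine in quadrature:
  (2·δr/r)² = (2×0.0804)² = 0.0258;  (½·δp/p)² = (0.5×0.0594)² = 0.000882;  (½·δu/u)² = (0.5×0.0238)² = 0.000142;  (1·δy/y)² = (1×0.0580)² = 0.00336;  (3·δd/d)² = (3×0.0132)² = 0.00157
δQ/Q = √(0.0318) = 0.178
Q = 7.18e+14, so δQ = 0.178 × 7.18e+14 = 1.28e+14.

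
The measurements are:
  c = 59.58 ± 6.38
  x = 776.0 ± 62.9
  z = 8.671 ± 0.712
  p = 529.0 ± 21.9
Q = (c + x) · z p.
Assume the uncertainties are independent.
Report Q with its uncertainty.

(3.833 ± 0.456) × 10^6

Let u = c + x = 835.6. δu = √(δc² + δx²) = √(40.7 + 3960) = 63.2, so δu/u = 0.0757.
Q is then a monomial in u, z, p:
δQ/Q = √((δu/u)² + (1·δz/z)² + (1·δp/p)²) = √(0.00572 + 0.00674 + 0.00171) = 0.119
Q = 3.833e+06, so δQ = 0.119 × 3.833e+06 = 4.56e+05.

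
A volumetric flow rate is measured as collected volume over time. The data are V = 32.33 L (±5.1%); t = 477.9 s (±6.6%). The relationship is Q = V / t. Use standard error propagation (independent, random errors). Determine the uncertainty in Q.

Since Q is a product/quotient, work with relative uncertainties:
  (1·δV/V)² = (1×0.0510)² = 0.00260;  (-1·δt/t)² = (-1×0.0660)² = 0.00436
δQ/Q = √(0.00696) = 0.0834
Q = 0.06765 L/s, so δQ = 0.0834 × 0.06765 = 0.00564 L/s.

0.00564 L/s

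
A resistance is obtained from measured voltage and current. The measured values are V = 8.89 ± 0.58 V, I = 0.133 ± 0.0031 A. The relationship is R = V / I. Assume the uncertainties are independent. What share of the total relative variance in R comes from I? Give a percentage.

(δR/R)² = (1·δV/V)² + (-1·δI/I)²
  V term: (1×0.0652)² = 0.00426
  I term: (-1×0.0233)² = 0.000543
Total = 0.00480. Share from I = 0.000543/0.00480 = 0.113.

11.3%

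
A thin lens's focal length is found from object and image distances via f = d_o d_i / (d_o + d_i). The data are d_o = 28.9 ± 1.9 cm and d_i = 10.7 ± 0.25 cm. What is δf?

∂f/∂d_o = (d_i/(d_o+d_i))² = 0.0730;  ∂f/∂d_i = (d_o/(d_o+d_i))² = 0.533
δf = √((∂f/∂d_o · δd_o)² + (∂f/∂d_i · δd_i)²) = √(0.0192 + 0.0177) = 0.192 cm

0.192 cm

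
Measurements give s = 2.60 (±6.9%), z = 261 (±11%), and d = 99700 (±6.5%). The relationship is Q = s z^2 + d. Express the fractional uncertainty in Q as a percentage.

Let p = s·z^2 = 1.77e+05. δp/p = √((1·δs/s)² + (2·δz/z)²) = √(0.00476 + 0.0484) = 0.231, so δp = 40800.
Q = p + d: δQ = √(δp² + δd²) = √(1.67e+09 + 4.2e+07) = 41300
Q = 2.77e+05, so δQ/Q = 41300/2.77e+05 = 0.149.

14.9%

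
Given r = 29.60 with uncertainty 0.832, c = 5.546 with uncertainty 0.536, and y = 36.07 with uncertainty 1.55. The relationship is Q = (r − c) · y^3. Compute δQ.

Let u = r − c = 24.05. δu = √(δr² + δc²) = √(0.692 + 0.287) = 0.990, so δu/u = 0.0411.
Q is then a monomial in u, y:
δQ/Q = √((δu/u)² + (3·δy/y)²) = √(0.00169 + 0.0166) = 0.135
Q = 1.129e+06, so δQ = 0.135 × 1.129e+06 = 1.53e+05.

1.53e+05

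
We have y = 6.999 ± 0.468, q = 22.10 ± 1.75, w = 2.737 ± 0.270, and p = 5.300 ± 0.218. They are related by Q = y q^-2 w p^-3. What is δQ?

Relative error in a monomial: (δQ/Q)² = Σ (nᵢ · δxᵢ/xᵢ)².
  (1·δy/y)² = (1×0.0669)² = 0.00447;  (-2·δq/q)² = (-2×0.0792)² = 0.0251;  (1·δw/w)² = (1×0.0986)² = 0.00973;  (-3·δp/p)² = (-3×0.0411)² = 0.0152
δQ/Q = √(0.0545) = 0.233
Q = 0.0002635, so δQ = 0.233 × 0.0002635 = 6.15e-05.

6.15e-05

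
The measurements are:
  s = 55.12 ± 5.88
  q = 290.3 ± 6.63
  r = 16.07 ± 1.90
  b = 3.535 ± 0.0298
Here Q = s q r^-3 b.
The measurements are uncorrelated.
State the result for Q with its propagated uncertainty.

For a monomial Q ∝ s, q, r^-3, b, fractional errors add in quadrature:
  (1·δs/s)² = (1×0.107)² = 0.0114;  (1·δq/q)² = (1×0.0228)² = 0.000522;  (-3·δr/r)² = (-3×0.118)² = 0.126;  (1·δb/b)² = (1×0.00843)² = 7.11e-05
δQ/Q = √(0.138) = 0.371
Q = 13.63, so δQ = 0.371 × 13.63 = 5.06.

13.63 ± 5.06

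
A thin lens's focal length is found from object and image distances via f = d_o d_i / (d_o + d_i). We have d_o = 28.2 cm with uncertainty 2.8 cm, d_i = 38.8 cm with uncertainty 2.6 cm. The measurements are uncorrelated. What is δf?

1.05 cm

∂f/∂d_o = (d_i/(d_o+d_i))² = 0.335;  ∂f/∂d_i = (d_o/(d_o+d_i))² = 0.177
δf = √((∂f/∂d_o · δd_o)² + (∂f/∂d_i · δd_i)²) = √(0.882 + 0.212) = 1.05 cm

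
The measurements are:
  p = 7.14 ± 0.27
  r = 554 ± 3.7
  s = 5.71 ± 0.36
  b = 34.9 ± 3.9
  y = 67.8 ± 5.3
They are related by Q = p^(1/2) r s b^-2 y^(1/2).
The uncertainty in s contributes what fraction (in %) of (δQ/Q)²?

7.12%

(δQ/Q)² = (½·δp/p)² + (1·δr/r)² + (1·δs/s)² + (-2·δb/b)² + (½·δy/y)²
  p term: (0.5×0.0378)² = 0.000357
  r term: (1×0.00668)² = 4.46e-05
  s term: (1×0.0630)² = 0.00397
  b term: (-2×0.112)² = 0.0500
  y term: (0.5×0.0782)² = 0.00153
Total = 0.0559. Share from s = 0.00397/0.0559 = 0.0712.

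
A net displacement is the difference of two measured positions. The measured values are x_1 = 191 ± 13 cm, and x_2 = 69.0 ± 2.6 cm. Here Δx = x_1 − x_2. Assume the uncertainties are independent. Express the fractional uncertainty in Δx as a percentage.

10.9%

Each term contributes (cᵢ δxᵢ)² to (δΔx)²:
  (δx_1)² = 169;  (δx_2)² = 6.76
δΔx = √(176) = 13.3 cm
Δx = 122 cm, so δΔx/Δx = 13.3/122 = 0.109.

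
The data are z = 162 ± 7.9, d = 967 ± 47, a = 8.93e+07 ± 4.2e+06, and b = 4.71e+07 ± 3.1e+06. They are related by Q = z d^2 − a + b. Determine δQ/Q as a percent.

15.8%

Let p = z·d^2 = 1.51e+08. δp/p = √((1·δz/z)² + (2·δd/d)²) = √(0.00238 + 0.00945) = 0.109, so δp = 1.65e+07.
Q = p − a + b: δQ = √(δp² + δa² + δb²) = √(2.71e+14 + 1.76e+13 + 9.61e+12) = 1.73e+07
Q = 1.09e+08, so δQ/Q = 1.73e+07/1.09e+08 = 0.158.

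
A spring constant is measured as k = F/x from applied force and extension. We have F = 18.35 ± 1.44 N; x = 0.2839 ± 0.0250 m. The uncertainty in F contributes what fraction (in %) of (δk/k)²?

44.3%

(δk/k)² = (1·δF/F)² + (-1·δx/x)²
  F term: (1×0.0785)² = 0.00616
  x term: (-1×0.0881)² = 0.00775
Total = 0.0139. Share from F = 0.00616/0.0139 = 0.443.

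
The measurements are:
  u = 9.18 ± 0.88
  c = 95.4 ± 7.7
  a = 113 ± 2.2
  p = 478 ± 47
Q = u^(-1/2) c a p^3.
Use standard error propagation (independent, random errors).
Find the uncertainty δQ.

1.21e+11

For a monomial Q ∝ u^(-1/2), c, a, p^3, fractional errors add in quadrature:
  (−½·δu/u)² = (-0.5×0.0959)² = 0.00230;  (1·δc/c)² = (1×0.0807)² = 0.00651;  (1·δa/a)² = (1×0.0195)² = 0.000379;  (3·δp/p)² = (3×0.0983)² = 0.0870
δQ/Q = √(0.0962) = 0.310
Q = 3.89e+11, so δQ = 0.310 × 3.89e+11 = 1.21e+11.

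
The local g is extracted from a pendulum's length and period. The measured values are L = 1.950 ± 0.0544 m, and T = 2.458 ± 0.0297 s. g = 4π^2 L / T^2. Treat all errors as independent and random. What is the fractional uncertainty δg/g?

Products/powers → add relative errors in quadrature, weighted by exponent:
  (1·δL/L)² = (1×0.0279)² = 0.000778;  (-2·δT/T)² = (-2×0.0121)² = 0.000584
δg/g = √(0.00136) = 0.0369

0.0369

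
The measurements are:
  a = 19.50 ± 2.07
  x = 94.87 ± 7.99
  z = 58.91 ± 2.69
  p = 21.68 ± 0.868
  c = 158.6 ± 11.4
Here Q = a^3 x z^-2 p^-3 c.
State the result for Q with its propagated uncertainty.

3.155 ± 1.17

Since Q is a product/quotient, work with relative uncertainties:
  (3·δa/a)² = (3×0.106)² = 0.101;  (1·δx/x)² = (1×0.0842)² = 0.00709;  (-2·δz/z)² = (-2×0.0457)² = 0.00834;  (-3·δp/p)² = (-3×0.0400)² = 0.0144;  (1·δc/c)² = (1×0.0719)² = 0.00517
δQ/Q = √(0.136) = 0.369
Q = 3.155, so δQ = 0.369 × 3.155 = 1.17.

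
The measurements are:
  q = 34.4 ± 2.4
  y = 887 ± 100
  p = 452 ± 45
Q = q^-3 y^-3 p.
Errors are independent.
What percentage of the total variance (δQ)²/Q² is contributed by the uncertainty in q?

(δQ/Q)² = (-3·δq/q)² + (-3·δy/y)² + (1·δp/p)²
  q term: (-3×0.0698)² = 0.0438
  y term: (-3×0.113)² = 0.114
  p term: (1×0.0996)² = 0.00991
Total = 0.168. Share from q = 0.0438/0.168 = 0.261.

26.1%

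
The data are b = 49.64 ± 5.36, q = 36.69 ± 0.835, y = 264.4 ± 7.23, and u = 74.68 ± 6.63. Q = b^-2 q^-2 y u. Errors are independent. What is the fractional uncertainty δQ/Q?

0.239

Relative error in a monomial: (δQ/Q)² = Σ (nᵢ · δxᵢ/xᵢ)².
  (-2·δb/b)² = (-2×0.108)² = 0.0466;  (-2·δq/q)² = (-2×0.0228)² = 0.00207;  (1·δy/y)² = (1×0.0273)² = 0.000748;  (1·δu/u)² = (1×0.0888)² = 0.00788
δQ/Q = √(0.0573) = 0.239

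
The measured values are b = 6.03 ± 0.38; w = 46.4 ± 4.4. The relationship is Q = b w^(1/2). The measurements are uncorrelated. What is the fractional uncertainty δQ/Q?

0.0789

Since Q is a product/quotient, work with relative uncertainties:
  (1·δb/b)² = (1×0.0630)² = 0.00397;  (½·δw/w)² = (0.5×0.0948)² = 0.00225
δQ/Q = √(0.00622) = 0.0789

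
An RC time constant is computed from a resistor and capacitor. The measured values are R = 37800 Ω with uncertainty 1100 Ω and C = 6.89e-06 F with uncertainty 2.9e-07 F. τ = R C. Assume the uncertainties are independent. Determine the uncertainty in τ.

0.0133 s

Each factor contributes (exponent × relative error)² to (δτ/τ)²:
  (1·δR/R)² = (1×0.0291)² = 0.000847;  (1·δC/C)² = (1×0.0421)² = 0.00177
δτ/τ = √(0.00262) = 0.0512
τ = 0.260 s, so δτ = 0.0512 × 0.260 = 0.0133 s.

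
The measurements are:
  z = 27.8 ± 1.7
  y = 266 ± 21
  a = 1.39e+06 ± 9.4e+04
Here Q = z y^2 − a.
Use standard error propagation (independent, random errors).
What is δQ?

3.46e+05

Let p = z·y^2 = 1.97e+06. δp/p = √((1·δz/z)² + (2·δy/y)²) = √(0.00374 + 0.0249) = 0.169, so δp = 3.33e+05.
Q = p − a: δQ = √(δp² + δa²) = √(1.11e+11 + 8.84e+09) = 3.46e+05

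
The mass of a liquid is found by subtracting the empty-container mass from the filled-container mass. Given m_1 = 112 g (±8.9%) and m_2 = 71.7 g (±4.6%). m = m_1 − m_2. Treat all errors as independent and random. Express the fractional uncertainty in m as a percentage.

26.1%

Each term contributes (cᵢ δxᵢ)² to (δm)²:
  (δm_1)² = 99.4;  (δm_2)² = 10.9
δm = √(110) = 10.5 g
m = 40.3 g, so δm/m = 10.5/40.3 = 0.261.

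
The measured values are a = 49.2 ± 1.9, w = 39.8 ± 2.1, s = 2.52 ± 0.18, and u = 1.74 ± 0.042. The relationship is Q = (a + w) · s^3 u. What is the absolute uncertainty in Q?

540

Let h = a + w = 89.0. δh = √(δa² + δw²) = √(3.61 + 4.41) = 2.83, so δh/h = 0.0318.
Q is then a monomial in h, s, u:
δQ/Q = √((δh/h)² + (3·δs/s)² + (1·δu/u)²) = √(0.00101 + 0.0459 + 0.000583) = 0.218
Q = 2480, so δQ = 0.218 × 2480 = 540.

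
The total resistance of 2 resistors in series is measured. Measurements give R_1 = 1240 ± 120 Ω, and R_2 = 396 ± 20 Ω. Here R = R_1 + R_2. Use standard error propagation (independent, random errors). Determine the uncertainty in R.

122 Ω

Sums and differences: (δR)² = Σ (cᵢ δxᵢ)².
  (δR_1)² = 14400;  (δR_2)² = 400
δR = √(14800) = 122 Ω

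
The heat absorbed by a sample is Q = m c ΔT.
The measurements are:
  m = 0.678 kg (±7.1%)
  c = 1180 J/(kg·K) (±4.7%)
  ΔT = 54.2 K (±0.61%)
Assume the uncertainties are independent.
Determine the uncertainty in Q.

3700 J

Products/powers → add relative errors in quadrature, weighted by exponent:
  (1·δm/m)² = (1×0.0710)² = 0.00504;  (1·δc/c)² = (1×0.0470)² = 0.00221;  (1·δΔT/ΔT)² = (1×0.00610)² = 3.72e-05
δQ/Q = √(0.00729) = 0.0854
Q = 43400 J, so δQ = 0.0854 × 43400 = 3700 J.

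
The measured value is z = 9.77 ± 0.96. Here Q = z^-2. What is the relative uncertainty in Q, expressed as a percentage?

19.7%

Q ∝ z^-2, so δQ/Q = |-2| · δz/z = 2 × 0.0983 = 0.197.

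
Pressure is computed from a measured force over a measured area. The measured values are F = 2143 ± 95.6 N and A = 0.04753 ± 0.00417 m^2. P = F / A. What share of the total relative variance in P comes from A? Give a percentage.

79.5%

(δP/P)² = (1·δF/F)² + (-1·δA/A)²
  F term: (1×0.0446)² = 0.00199
  A term: (-1×0.0877)² = 0.00770
Total = 0.00969. Share from A = 0.00770/0.00969 = 0.795.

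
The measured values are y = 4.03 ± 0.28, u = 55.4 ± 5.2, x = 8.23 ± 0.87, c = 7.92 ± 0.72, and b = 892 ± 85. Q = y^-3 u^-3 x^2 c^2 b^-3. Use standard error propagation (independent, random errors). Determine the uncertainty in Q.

2.86e-13

For a monomial Q ∝ y^-3, u^-3, x^2, c^2, b^-3, fractional errors add in quadrature:
  (-3·δy/y)² = (-3×0.0695)² = 0.0434;  (-3·δu/u)² = (-3×0.0939)² = 0.0793;  (2·δx/x)² = (2×0.106)² = 0.0447;  (2·δc/c)² = (2×0.0909)² = 0.0331;  (-3·δb/b)² = (-3×0.0953)² = 0.0817
δQ/Q = √(0.282) = 0.531
Q = 5.38e-13, so δQ = 0.531 × 5.38e-13 = 2.86e-13.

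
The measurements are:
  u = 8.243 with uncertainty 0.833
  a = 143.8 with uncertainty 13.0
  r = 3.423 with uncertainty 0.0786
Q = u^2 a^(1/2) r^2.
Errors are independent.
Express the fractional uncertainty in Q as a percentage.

Products/powers → add relative errors in quadrature, weighted by exponent:
  (2·δu/u)² = (2×0.101)² = 0.0408;  (½·δa/a)² = (0.5×0.0904)² = 0.00204;  (2·δr/r)² = (2×0.0230)² = 0.00211
δQ/Q = √(0.0450) = 0.212

21.2%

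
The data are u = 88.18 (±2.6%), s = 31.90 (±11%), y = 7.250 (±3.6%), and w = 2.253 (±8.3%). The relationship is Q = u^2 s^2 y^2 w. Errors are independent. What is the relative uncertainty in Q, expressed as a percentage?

Products/powers → add relative errors in quadrature, weighted by exponent:
  (2·δu/u)² = (2×0.0260)² = 0.00270;  (2·δs/s)² = (2×0.110)² = 0.0484;  (2·δy/y)² = (2×0.0360)² = 0.00518;  (1·δw/w)² = (1×0.0830)² = 0.00689
δQ/Q = √(0.0632) = 0.251

25.1%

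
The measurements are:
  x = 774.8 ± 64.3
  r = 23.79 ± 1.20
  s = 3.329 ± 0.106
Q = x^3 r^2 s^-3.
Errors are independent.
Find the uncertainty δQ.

Relative error in a monomial: (δQ/Q)² = Σ (nᵢ · δxᵢ/xᵢ)².
  (3·δx/x)² = (3×0.0830)² = 0.0620;  (2·δr/r)² = (2×0.0504)² = 0.0102;  (-3·δs/s)² = (-3×0.0318)² = 0.00912
δQ/Q = √(0.0813) = 0.285
Q = 7.135e+09, so δQ = 0.285 × 7.135e+09 = 2.03e+09.

2.03e+09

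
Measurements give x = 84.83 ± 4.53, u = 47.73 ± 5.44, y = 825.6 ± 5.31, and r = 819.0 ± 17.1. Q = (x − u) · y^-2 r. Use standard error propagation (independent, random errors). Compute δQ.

Let w = x − u = 37.10. δw = √(δx² + δu²) = √(20.5 + 29.6) = 7.08, so δw/w = 0.191.
Q is then a monomial in w, y, r:
δQ/Q = √((δw/w)² + (-2·δy/y)² + (1·δr/r)²) = √(0.0364 + 0.000165 + 0.000436) = 0.192
Q = 0.04458, so δQ = 0.192 × 0.04458 = 0.00858.

0.00858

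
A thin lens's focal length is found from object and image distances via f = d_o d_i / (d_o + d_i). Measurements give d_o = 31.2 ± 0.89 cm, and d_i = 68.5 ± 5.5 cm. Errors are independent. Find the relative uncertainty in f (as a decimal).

0.0319

∂f/∂d_o = (d_i/(d_o+d_i))² = 0.472;  ∂f/∂d_i = (d_o/(d_o+d_i))² = 0.0979
δf = √((∂f/∂d_o · δd_o)² + (∂f/∂d_i · δd_i)²) = √(0.177 + 0.290) = 0.683 cm
f = 21.4 cm, so δf/f = 0.683/21.4 = 0.0319.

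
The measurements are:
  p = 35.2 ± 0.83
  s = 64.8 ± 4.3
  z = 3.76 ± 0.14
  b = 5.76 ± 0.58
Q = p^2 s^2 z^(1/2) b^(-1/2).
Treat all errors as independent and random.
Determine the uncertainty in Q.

Relative error in a monomial: (δQ/Q)² = Σ (nᵢ · δxᵢ/xᵢ)².
  (2·δp/p)² = (2×0.0236)² = 0.00222;  (2·δs/s)² = (2×0.0664)² = 0.0176;  (½·δz/z)² = (0.5×0.0372)² = 0.000347;  (−½·δb/b)² = (-0.5×0.101)² = 0.00253
δQ/Q = √(0.0227) = 0.151
Q = 4.2e+06, so δQ = 0.151 × 4.2e+06 = 6.34e+05.

6.34e+05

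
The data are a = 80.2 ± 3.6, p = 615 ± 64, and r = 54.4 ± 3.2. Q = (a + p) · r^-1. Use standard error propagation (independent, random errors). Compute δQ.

1.40

Let u = a + p = 695. δu = √(δa² + δp²) = √(13.0 + 4100) = 64.1, so δu/u = 0.0922.
Q is then a monomial in u, r:
δQ/Q = √((δu/u)² + (-1·δr/r)²) = √(0.00850 + 0.00346) = 0.109
Q = 12.8, so δQ = 0.109 × 12.8 = 1.40.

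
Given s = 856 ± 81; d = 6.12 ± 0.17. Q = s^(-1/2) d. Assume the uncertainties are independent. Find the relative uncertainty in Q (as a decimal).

For a monomial Q ∝ s^(-1/2), d, fractional errors add in quadrature:
  (−½·δs/s)² = (-0.5×0.0946)² = 0.00224;  (1·δd/d)² = (1×0.0278)² = 0.000772
δQ/Q = √(0.00301) = 0.0549

0.0549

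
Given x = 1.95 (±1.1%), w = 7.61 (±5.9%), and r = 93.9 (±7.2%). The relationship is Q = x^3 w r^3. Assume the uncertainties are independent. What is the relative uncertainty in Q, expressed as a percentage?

22.6%

Since Q is a product/quotient, work with relative uncertainties:
  (3·δx/x)² = (3×0.0110)² = 0.00109;  (1·δw/w)² = (1×0.0590)² = 0.00348;  (3·δr/r)² = (3×0.0720)² = 0.0467
δQ/Q = √(0.0512) = 0.226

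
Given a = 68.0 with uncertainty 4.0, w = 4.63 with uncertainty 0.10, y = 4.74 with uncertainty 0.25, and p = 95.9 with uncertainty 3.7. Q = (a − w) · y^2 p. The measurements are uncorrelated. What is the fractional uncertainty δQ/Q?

Let u = a − w = 63.4. δu = √(δa² + δw²) = √(16.0 + 0.0100) = 4.00, so δu/u = 0.0631.
Q is then a monomial in u, y, p:
δQ/Q = √((δu/u)² + (2·δy/y)² + (1·δp/p)²) = √(0.00399 + 0.0111 + 0.00149) = 0.129

0.129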